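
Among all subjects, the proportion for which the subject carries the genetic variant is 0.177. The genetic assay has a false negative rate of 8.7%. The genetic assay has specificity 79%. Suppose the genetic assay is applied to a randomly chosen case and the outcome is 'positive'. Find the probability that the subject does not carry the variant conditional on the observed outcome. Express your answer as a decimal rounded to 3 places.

P(¬H | E) ≈ 0.517

Write H for 'the subject carries the genetic variant'. Prior odds H:¬H = 0.177/0.823 = 0.21507. For the 'positive' outcome, the likelihood ratio is 0.913/0.21 = 4.3476.
Posterior odds = 0.21507 × 4.3476 = 0.93503, so P(H|E) = 0.93503/(1+0.93503) = 0.483. Then P(¬H|E) = 1 − 0.483 = 0.517.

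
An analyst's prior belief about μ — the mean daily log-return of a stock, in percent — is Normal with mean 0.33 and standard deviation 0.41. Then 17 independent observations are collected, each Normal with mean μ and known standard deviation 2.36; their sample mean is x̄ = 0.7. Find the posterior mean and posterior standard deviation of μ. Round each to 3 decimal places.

Posterior mean ≈ 0.455; posterior SD ≈ 0.333

Prior precision 1/τ₀² = 1/0.41² = 5.94884; data precision n/σ² = 17/2.36² = 3.05228.
Posterior precision = 5.94884 + 3.05228 = 9.00112, giving posterior SD = 1/√9.00112 = 0.333.
Posterior mean = (5.94884·0.33 + 3.05228·0.7) / 9.00112 = 0.455.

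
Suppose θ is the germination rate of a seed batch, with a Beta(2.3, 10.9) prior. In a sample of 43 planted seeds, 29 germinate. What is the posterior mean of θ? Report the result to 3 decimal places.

Posterior mean ≈ 0.557

The binomial likelihood is conjugate to the Beta prior: with 29 successes and 14 failures, the posterior is Beta(2.3+29, 10.9+14) = Beta(31.3, 24.9).
Posterior mean = α/(α+β) = 31.3/56.2 = 0.557.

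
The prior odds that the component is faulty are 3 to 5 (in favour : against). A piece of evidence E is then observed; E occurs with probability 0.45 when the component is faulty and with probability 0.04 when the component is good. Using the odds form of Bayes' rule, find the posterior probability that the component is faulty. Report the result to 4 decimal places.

Posterior probability ≈ 0.8710

Prior odds = 3/5 = 0.60000.
Likelihood ratio for E = 0.45/0.04 = 11.250.
Posterior odds = prior odds × LR = 6.7500.
Posterior probability = odds/(1+odds) = 6.7500/7.7500 = 0.8710.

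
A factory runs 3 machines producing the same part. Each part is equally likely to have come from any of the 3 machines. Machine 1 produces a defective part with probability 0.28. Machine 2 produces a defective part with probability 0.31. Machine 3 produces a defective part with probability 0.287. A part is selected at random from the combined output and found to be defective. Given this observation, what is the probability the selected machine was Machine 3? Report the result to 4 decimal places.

Tabulate prior·likelihood by source: [1] prior 0.333333, lik 0.28, product 0.09333; [2] prior 0.333333, lik 0.31, product 0.1033; [3] prior 0.333333, lik 0.287, product 0.09567.
Normalizing constant = 0.29233; the posterior for Machine 3 is its product over the sum, 0.09567/0.29233 = 0.3273.

Posterior probability ≈ 0.3273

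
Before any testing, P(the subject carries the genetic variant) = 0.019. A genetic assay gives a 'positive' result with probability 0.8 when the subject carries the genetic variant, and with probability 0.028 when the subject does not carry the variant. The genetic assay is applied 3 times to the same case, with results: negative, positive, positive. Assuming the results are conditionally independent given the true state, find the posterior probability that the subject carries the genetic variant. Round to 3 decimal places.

Let H be the event that the subject carries the genetic variant; start with P(H) = 0.019. P('positive'|H) = 0.8, P('positive'|¬H) = 0.028.
Update on result 1 ('negative'): P(H) ← 0.2·0.0190 / (0.2·0.0190 + 0.972·0.9810) = 0.0038000/0.95733 = 0.0040.
Update on result 2 ('positive'): P(H) ← 0.8·0.0040 / (0.8·0.0040 + 0.028·0.9960) = 0.0031755/0.031064 = 0.1022.
Update on result 3 ('positive'): P(H) ← 0.8·0.1022 / (0.8·0.1022 + 0.028·0.8978) = 0.081778/0.10692 = 0.7649.

Posterior P(H) ≈ 0.765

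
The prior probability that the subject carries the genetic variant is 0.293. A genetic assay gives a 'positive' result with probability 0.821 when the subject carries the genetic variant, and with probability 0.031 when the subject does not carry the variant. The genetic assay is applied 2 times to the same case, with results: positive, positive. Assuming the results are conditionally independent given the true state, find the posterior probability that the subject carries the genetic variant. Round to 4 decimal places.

Posterior P(H) ≈ 0.9966

Let H be the event that the subject carries the genetic variant; start with P(H) = 0.293. P('positive'|H) = 0.821, P('positive'|¬H) = 0.031.
Update on result 1 ('positive'): P(H) ← 0.821·0.2930 / (0.821·0.2930 + 0.031·0.7070) = 0.24055/0.26247 = 0.9165.
Update on result 2 ('positive'): P(H) ← 0.821·0.9165 / (0.821·0.9165 + 0.031·0.0835) = 0.75244/0.75503 = 0.9966.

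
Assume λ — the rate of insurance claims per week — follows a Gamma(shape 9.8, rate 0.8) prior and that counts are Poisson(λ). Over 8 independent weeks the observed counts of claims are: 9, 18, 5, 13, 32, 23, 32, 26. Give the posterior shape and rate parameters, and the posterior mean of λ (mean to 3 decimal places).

The Poisson likelihood adds the total count to the shape and the number of exposure periods to the rate. Here ∑xᵢ = 158 and n = 8, so shape 9.8→167.8 and rate 0.8→8.8.
Posterior mean = shape/rate = 167.8/8.8 = 19.068.

Posterior: Gamma(shape=167.8, rate=8.8); mean ≈ 19.068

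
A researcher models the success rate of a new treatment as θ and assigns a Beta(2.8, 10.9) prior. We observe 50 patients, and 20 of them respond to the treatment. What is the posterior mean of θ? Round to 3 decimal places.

Posterior mean ≈ 0.358

Observing 20 successes and 30 failures updates Beta(2.8, 10.9) by adding the success and failure counts to the two shape parameters: α = 2.8+20 = 22.8, β = 10.9+30 = 40.9.
Posterior mean = α/(α+β) = 22.8/63.7 = 0.358.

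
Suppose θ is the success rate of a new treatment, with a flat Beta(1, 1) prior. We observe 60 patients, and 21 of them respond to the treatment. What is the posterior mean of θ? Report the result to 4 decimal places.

Posterior mean ≈ 0.3548

Observing 21 successes and 39 failures updates Beta(1, 1) by adding the success and failure counts to the two shape parameters: α = 1+21 = 22, β = 1+39 = 40.
Posterior mean = α/(α+β) = 22/62 = 0.3548.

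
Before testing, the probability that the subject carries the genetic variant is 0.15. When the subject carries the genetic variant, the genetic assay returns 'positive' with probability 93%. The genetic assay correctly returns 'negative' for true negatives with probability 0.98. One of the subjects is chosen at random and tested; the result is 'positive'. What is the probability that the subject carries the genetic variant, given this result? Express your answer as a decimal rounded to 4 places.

P(H | E) ≈ 0.8914

Let H be the event that the subject carries the genetic variant. P(H) = 0.15, so P(¬H) = 0.85. With E the 'positive' result, P(E|H) = 0.93 and P(E|¬H) = 0.02.
P(E) = 0.93·0.15 + 0.02·0.85 = 0.13950 + 0.017000 = 0.15650.
By Bayes' theorem, P(H|E) = 0.13950 / 0.15650 = 0.8914.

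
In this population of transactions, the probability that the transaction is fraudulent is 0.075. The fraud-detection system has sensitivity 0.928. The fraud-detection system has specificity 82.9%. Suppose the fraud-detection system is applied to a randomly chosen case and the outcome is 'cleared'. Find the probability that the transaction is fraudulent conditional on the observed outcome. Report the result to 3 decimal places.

Let H be the event that the transaction is fraudulent. P(H) = 0.075, so P(¬H) = 0.925. With E the 'cleared' result, P(E|H) = 0.072 and P(E|¬H) = 0.829.
P(E) = 0.072·0.075 + 0.829·0.925 = 0.0054000 + 0.76682 = 0.77222.
By Bayes' theorem, P(H|E) = 0.0054000 / 0.77222 = 0.007.

P(H | E) ≈ 0.007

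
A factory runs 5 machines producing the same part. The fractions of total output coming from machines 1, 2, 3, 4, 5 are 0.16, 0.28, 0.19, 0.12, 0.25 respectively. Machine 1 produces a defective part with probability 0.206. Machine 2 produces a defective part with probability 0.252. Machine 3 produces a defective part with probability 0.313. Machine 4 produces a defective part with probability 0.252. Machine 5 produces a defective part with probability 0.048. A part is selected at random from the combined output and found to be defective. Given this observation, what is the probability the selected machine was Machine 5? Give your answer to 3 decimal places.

Tabulate prior·likelihood by source: [1] prior 0.16, lik 0.206, product 0.03296; [2] prior 0.28, lik 0.252, product 0.07056; [3] prior 0.19, lik 0.313, product 0.05947; [4] prior 0.12, lik 0.252, product 0.03024; [5] prior 0.25, lik 0.048, product 0.01200.
Normalizing constant = 0.20523; the posterior for Machine 5 is its product over the sum, 0.01200/0.20523 = 0.058.

Posterior probability ≈ 0.058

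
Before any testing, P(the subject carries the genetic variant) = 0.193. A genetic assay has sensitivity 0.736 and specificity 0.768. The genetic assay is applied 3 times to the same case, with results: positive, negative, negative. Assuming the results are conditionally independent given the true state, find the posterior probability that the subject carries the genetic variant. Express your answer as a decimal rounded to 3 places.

Let H be the event that the subject carries the genetic variant; start with P(H) = 0.193. P('positive'|H) = 0.736, P('positive'|¬H) = 0.232.
Update on result 1 ('positive'): P(H) ← 0.736·0.1930 / (0.736·0.1930 + 0.232·0.8070) = 0.14205/0.32927 = 0.4314.
Update on result 2 ('negative'): P(H) ← 0.264·0.4314 / (0.264·0.4314 + 0.768·0.5686) = 0.11389/0.55057 = 0.2069.
Update on result 3 ('negative'): P(H) ← 0.264·0.2069 / (0.264·0.2069 + 0.768·0.7931) = 0.054610/0.66374 = 0.0823.

Posterior P(H) ≈ 0.082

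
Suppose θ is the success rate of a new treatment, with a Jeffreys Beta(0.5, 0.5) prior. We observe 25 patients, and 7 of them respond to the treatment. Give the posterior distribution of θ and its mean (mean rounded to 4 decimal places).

The binomial likelihood is conjugate to the Beta prior: with 7 successes and 18 failures, the posterior is Beta(0.5+7, 0.5+18) = Beta(7.5, 18.5).
Posterior mean = α/(α+β) = 7.5/26 = 0.2885.

Posterior: Beta(7.5, 18.5); mean ≈ 0.2885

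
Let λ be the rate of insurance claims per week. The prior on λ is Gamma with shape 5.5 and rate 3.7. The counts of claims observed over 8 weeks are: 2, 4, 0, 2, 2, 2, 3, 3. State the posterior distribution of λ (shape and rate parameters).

Posterior: Gamma(shape=23.5, rate=11.7)

The Poisson likelihood adds the total count to the shape and the number of exposure periods to the rate. Here ∑xᵢ = 18 and n = 8, so shape 5.5→23.5 and rate 3.7→11.7.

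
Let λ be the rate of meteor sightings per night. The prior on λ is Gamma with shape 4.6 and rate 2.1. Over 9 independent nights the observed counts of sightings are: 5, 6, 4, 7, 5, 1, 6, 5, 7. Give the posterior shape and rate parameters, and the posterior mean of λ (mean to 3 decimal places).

The Poisson likelihood adds the total count to the shape and the number of exposure periods to the rate. Here ∑xᵢ = 46 and n = 9, so shape 4.6→50.6 and rate 2.1→11.1.
E[λ | data] = 50.6/11.1 = 4.559.

Posterior: Gamma(shape=50.6, rate=11.1); mean ≈ 4.559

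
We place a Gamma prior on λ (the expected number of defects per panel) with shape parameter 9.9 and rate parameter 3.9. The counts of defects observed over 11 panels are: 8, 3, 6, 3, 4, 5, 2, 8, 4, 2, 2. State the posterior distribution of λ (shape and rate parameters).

Total count ∑xᵢ = 47 over n = 11 panels.
Gamma is conjugate to the Poisson likelihood: posterior is Gamma(shape = 9.9+47 = 56.9, rate = 3.9+11 = 14.9).

Posterior: Gamma(shape=56.9, rate=14.9)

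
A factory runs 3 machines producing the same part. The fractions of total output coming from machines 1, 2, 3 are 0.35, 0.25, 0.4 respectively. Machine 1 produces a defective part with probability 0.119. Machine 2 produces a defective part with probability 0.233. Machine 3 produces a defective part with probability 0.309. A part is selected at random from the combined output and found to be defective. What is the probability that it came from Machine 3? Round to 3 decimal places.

Posterior probability ≈ 0.553

Tabulate prior·likelihood by source: [1] prior 0.35, lik 0.119, product 0.04165; [2] prior 0.25, lik 0.233, product 0.05825; [3] prior 0.4, lik 0.309, product 0.1236.
Normalizing constant = 0.22350; the posterior for Machine 3 is its product over the sum, 0.1236/0.22350 = 0.553.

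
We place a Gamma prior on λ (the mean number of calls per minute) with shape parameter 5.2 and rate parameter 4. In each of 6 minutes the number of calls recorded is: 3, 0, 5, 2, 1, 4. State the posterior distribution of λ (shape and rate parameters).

The Poisson likelihood adds the total count to the shape and the number of exposure periods to the rate. Here ∑xᵢ = 15 and n = 6, so shape 5.2→20.2 and rate 4→10.

Posterior: Gamma(shape=20.2, rate=10)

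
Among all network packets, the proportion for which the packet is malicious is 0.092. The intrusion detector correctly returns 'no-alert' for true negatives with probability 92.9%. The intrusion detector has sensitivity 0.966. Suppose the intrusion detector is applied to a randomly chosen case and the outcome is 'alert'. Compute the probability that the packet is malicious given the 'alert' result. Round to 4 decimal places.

Write H for 'the packet is malicious'. Prior odds H:¬H = 0.092/0.908 = 0.10132. For the 'alert' outcome, the likelihood ratio is 0.966/0.071 = 13.606.
Posterior odds = 0.10132 × 13.606 = 1.3785, so P(H|E) = 1.3785/(1+1.3785) = 0.5796.

P(H | E) ≈ 0.5796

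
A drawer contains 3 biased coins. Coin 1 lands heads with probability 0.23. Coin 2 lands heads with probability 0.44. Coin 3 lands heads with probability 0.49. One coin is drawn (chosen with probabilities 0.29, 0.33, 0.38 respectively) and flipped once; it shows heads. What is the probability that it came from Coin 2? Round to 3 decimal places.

Tabulate prior·likelihood by source: [1] prior 0.29, lik 0.23, product 0.06670; [2] prior 0.33, lik 0.44, product 0.1452; [3] prior 0.38, lik 0.49, product 0.1862.
Normalizing constant = 0.39810; the posterior for Coin 2 is its product over the sum, 0.1452/0.39810 = 0.365.

Posterior probability ≈ 0.365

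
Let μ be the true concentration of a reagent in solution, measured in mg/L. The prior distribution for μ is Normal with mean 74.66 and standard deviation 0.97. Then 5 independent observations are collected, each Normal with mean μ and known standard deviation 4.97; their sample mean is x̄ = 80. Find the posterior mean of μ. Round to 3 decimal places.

With known σ, the Normal prior is conjugate. Weight on the data is w = (n/σ²)/(n/σ² + 1/τ₀²) = 0.202422/(0.202422+1.06281) = 0.15999.
Posterior mean = w·x̄ + (1−w)·μ₀ = 0.15999·80 + 0.84001·74.66 = 75.514.

Posterior mean ≈ 75.514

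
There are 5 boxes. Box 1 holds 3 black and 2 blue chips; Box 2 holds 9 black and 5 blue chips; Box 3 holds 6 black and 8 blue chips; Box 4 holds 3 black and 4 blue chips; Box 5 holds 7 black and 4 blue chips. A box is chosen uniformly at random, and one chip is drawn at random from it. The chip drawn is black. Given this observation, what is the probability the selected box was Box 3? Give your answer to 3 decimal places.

Posterior probability ≈ 0.157

Tabulate prior·likelihood by source: [1] prior 0.2, lik 0.6, product 0.1200; [2] prior 0.2, lik 0.6429, product 0.1286; [3] prior 0.2, lik 0.4286, product 0.08571; [4] prior 0.2, lik 0.4286, product 0.08571; [5] prior 0.2, lik 0.6364, product 0.1273.
Normalizing constant = 0.54727; the posterior for Box 3 is its product over the sum, 0.08571/0.54727 = 0.157.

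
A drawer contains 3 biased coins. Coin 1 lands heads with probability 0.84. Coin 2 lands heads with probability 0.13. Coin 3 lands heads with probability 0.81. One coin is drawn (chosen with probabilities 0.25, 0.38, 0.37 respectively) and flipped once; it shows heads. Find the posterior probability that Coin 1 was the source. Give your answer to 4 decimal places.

Posterior probability ≈ 0.3756

P(heads|C1) = 0.84; P(heads|C2) = 0.13; P(heads|C3) = 0.81.
Prior × likelihood for each source: 0.25·0.84=0.2100, 0.38·0.13=0.04940, 0.37·0.81=0.2997. Summing gives P(heads) = 0.55910.
P(Coin 1 | heads) = 0.2100 / 0.55910 = 0.3756.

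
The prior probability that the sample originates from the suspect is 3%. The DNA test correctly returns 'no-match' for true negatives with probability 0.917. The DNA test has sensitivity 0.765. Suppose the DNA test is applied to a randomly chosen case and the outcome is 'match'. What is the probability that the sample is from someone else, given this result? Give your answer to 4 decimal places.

P(¬H | E) ≈ 0.7782

Write H for 'the sample originates from the suspect'. Prior odds H:¬H = 0.03/0.97 = 0.030928. For the 'match' outcome, the likelihood ratio is 0.765/0.083 = 9.2169.
Posterior odds = 0.030928 × 9.2169 = 0.28506, so P(H|E) = 0.28506/(1+0.28506) = 0.2218. Then P(¬H|E) = 1 − 0.2218 = 0.7782.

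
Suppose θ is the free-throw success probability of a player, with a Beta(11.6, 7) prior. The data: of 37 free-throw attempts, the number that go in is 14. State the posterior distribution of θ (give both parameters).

Observing 14 successes and 23 failures updates Beta(11.6, 7) by adding the success and failure counts to the two shape parameters: α = 11.6+14 = 25.6, β = 7+23 = 30.

Posterior: Beta(25.6, 30)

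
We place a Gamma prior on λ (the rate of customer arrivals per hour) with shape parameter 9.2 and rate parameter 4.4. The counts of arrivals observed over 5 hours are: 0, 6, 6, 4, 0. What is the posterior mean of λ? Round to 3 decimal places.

Total count ∑xᵢ = 16 over n = 5 hours.
Gamma is conjugate to the Poisson likelihood: posterior is Gamma(shape = 9.2+16 = 25.2, rate = 4.4+5 = 9.4).
Posterior mean = shape/rate = 25.2/9.4 = 2.681.

Posterior mean ≈ 2.681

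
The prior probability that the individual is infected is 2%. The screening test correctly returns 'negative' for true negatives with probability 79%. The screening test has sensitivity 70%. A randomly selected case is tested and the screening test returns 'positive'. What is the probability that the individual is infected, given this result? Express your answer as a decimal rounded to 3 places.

Let H be the event that the individual is infected. P(H) = 0.02, so P(¬H) = 0.98. With E the 'positive' result, P(E|H) = 0.7 and P(E|¬H) = 0.21.
P(E) = 0.7·0.02 + 0.21·0.98 = 0.014000 + 0.20580 = 0.21980.
By Bayes' theorem, P(H|E) = 0.014000 / 0.21980 = 0.064.

P(H | E) ≈ 0.064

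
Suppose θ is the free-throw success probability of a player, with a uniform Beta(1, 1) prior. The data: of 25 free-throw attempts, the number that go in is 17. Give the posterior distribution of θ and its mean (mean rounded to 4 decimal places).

Posterior: Beta(18, 9); mean ≈ 0.6667

Observing 17 successes and 8 failures updates Beta(1, 1) by adding the success and failure counts to the two shape parameters: α = 1+17 = 18, β = 1+8 = 9.
E[θ | data] = 18/(18+9) = 0.6667.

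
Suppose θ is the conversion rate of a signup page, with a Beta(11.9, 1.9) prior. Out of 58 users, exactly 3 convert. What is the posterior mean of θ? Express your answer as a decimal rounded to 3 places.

Posterior mean ≈ 0.208

The binomial likelihood is conjugate to the Beta prior: with 3 successes and 55 failures, the posterior is Beta(11.9+3, 1.9+55) = Beta(14.9, 56.9).
Posterior mean = α/(α+β) = 14.9/71.8 = 0.208.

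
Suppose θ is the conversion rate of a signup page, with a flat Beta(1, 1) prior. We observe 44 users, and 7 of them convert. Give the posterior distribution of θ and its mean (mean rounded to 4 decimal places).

Posterior: Beta(8, 38); mean ≈ 0.1739

The binomial likelihood is conjugate to the Beta prior: with 7 successes and 37 failures, the posterior is Beta(1+7, 1+37) = Beta(8, 38).
Posterior mean = α/(α+β) = 8/46 = 0.1739.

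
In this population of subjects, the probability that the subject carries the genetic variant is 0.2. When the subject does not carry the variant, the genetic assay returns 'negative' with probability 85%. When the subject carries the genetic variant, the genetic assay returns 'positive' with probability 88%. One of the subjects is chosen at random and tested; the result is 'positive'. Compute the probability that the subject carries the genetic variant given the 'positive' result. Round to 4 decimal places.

P(H | E) ≈ 0.5946

Let H be the event that the subject carries the genetic variant. P(H) = 0.2, so P(¬H) = 0.8. With E the 'positive' result, P(E|H) = 0.88 and P(E|¬H) = 0.15.
P(E) = 0.88·0.2 + 0.15·0.8 = 0.17600 + 0.12000 = 0.29600.
By Bayes' theorem, P(H|E) = 0.17600 / 0.29600 = 0.5946.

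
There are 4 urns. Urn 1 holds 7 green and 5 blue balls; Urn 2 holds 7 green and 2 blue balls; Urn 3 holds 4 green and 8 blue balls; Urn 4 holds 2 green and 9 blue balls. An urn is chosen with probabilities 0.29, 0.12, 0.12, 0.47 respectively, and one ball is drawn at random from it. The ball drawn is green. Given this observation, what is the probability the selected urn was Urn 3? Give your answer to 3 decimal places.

Posterior probability ≈ 0.103

P(green|Urn 1) = 0.5833; P(green|Urn 2) = 0.7778; P(green|Urn 3) = 0.3333; P(green|Urn 4) = 0.1818.
Prior × likelihood for each source: 0.29·0.5833=0.1692, 0.12·0.7778=0.09333, 0.12·0.3333=0.04000, 0.47·0.1818=0.08545. Summing gives P(green) = 0.38795.
P(Urn 3 | green) = 0.04000 / 0.38795 = 0.103.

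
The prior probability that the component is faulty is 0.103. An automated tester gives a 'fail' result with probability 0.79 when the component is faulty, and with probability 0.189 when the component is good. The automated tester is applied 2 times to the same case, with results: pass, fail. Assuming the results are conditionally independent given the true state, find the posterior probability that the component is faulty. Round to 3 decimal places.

Let H be the event that the component is faulty; start with P(H) = 0.103. P('fail'|H) = 0.79, P('fail'|¬H) = 0.189.
Update on result 1 ('pass'): P(H) ← 0.21·0.1030 / (0.21·0.1030 + 0.811·0.8970) = 0.021630/0.74910 = 0.0289.
Update on result 2 ('fail'): P(H) ← 0.79·0.0289 / (0.79·0.0289 + 0.189·0.9711) = 0.022811/0.20635 = 0.1105.

Posterior P(H) ≈ 0.111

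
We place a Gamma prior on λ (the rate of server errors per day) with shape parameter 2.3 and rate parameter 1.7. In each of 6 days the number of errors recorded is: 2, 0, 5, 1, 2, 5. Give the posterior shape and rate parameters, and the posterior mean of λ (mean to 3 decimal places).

Total count ∑xᵢ = 15 over n = 6 days.
Gamma is conjugate to the Poisson likelihood: posterior is Gamma(shape = 2.3+15 = 17.3, rate = 1.7+6 = 7.7).
Posterior mean = shape/rate = 17.3/7.7 = 2.247.

Posterior: Gamma(shape=17.3, rate=7.7); mean ≈ 2.247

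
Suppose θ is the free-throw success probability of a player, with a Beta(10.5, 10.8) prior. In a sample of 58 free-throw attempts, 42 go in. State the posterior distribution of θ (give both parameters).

Observing 42 successes and 16 failures updates Beta(10.5, 10.8) by adding the success and failure counts to the two shape parameters: α = 10.5+42 = 52.5, β = 10.8+16 = 26.8.

Posterior: Beta(52.5, 26.8)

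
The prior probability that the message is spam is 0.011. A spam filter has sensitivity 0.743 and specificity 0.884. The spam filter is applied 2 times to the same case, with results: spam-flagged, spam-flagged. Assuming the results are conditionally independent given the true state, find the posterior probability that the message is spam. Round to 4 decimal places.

Posterior P(H) ≈ 0.3133

With H the event that the message is spam, the joint likelihood of the observed sequence is P(data|H) = 0.743·0.743 = 0.55205 and P(data|¬H) = 0.116·0.116 = 0.013456.
Bayes: P(H|data) = 0.011·0.55205 / (0.011·0.55205 + 0.989·0.013456) = 0.0060725/0.019381 = 0.3133.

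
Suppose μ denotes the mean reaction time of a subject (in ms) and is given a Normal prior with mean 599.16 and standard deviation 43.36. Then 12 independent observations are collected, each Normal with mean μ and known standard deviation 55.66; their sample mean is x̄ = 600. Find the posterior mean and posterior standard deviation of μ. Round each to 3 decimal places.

Prior precision 1/τ₀² = 1/43.36² = 0.00053189; data precision n/σ² = 12/55.66² = 0.00387342.
Posterior precision = 0.00053189 + 0.00387342 = 0.00440531, giving posterior SD = 1/√0.00440531 = 15.066.
Posterior mean = (0.00053189·599.16 + 0.00387342·600) / 0.00440531 = 599.899.

Posterior mean ≈ 599.899; posterior SD ≈ 15.066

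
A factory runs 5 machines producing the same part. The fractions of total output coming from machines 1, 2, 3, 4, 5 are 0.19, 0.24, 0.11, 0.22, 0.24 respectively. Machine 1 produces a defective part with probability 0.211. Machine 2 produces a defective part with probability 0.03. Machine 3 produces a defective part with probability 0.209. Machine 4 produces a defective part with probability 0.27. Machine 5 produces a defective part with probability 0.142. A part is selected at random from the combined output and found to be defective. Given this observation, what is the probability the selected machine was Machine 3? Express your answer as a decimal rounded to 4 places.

Tabulate prior·likelihood by source: [1] prior 0.19, lik 0.211, product 0.04009; [2] prior 0.24, lik 0.03, product 0.007200; [3] prior 0.11, lik 0.209, product 0.02299; [4] prior 0.22, lik 0.27, product 0.05940; [5] prior 0.24, lik 0.142, product 0.03408.
Normalizing constant = 0.16376; the posterior for Machine 3 is its product over the sum, 0.02299/0.16376 = 0.1404.

Posterior probability ≈ 0.1404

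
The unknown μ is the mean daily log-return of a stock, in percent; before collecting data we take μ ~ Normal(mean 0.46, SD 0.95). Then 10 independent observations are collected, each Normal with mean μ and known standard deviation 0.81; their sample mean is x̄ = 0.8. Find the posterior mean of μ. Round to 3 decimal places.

Posterior mean ≈ 0.777

With known σ, the Normal prior is conjugate. Weight on the data is w = (n/σ²)/(n/σ² + 1/τ₀²) = 15.2416/(15.2416+1.10803) = 0.93223.
Posterior mean = w·x̄ + (1−w)·μ₀ = 0.93223·0.8 + 0.067771·0.46 = 0.777.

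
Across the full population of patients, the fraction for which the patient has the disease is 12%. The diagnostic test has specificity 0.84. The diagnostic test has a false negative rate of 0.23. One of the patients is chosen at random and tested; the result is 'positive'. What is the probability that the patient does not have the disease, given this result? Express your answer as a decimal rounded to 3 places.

P(¬H | E) ≈ 0.604

Write H for 'the patient has the disease'. Prior odds H:¬H = 0.12/0.88 = 0.13636. For the 'positive' outcome, the likelihood ratio is 0.77/0.16 = 4.8125.
Posterior odds = 0.13636 × 4.8125 = 0.65625, so P(H|E) = 0.65625/(1+0.65625) = 0.396. Then P(¬H|E) = 1 − 0.396 = 0.604.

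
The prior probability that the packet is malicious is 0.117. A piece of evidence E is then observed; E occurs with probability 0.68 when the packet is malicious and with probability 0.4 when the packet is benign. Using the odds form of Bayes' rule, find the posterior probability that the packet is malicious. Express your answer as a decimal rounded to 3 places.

Prior odds = 0.117/(1−0.117) = 0.13250.
Likelihood ratio for E = 0.68/0.4 = 1.7000.
Posterior odds = prior odds × LR = 0.22525.
Posterior probability = odds/(1+odds) = 0.22525/1.2253 = 0.184.

Posterior probability ≈ 0.184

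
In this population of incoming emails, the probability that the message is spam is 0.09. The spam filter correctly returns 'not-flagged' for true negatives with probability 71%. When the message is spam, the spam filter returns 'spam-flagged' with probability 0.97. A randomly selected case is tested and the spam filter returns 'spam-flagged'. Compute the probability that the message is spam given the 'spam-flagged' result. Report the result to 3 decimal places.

Let H be the event that the message is spam. P(H) = 0.09, so P(¬H) = 0.91. With E the 'spam-flagged' result, P(E|H) = 0.97 and P(E|¬H) = 0.29.
P(E) = 0.97·0.09 + 0.29·0.91 = 0.087300 + 0.26390 = 0.35120.
By Bayes' theorem, P(H|E) = 0.087300 / 0.35120 = 0.249.

P(H | E) ≈ 0.249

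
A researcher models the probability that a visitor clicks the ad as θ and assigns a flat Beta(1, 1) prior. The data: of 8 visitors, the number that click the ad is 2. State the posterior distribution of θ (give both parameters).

Posterior: Beta(3, 7)

The binomial likelihood is conjugate to the Beta prior: with 2 successes and 6 failures, the posterior is Beta(1+2, 1+6) = Beta(3, 7).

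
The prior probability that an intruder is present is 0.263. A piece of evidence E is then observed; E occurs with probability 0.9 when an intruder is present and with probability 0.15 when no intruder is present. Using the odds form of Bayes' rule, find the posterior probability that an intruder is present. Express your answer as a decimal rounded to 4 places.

Posterior probability ≈ 0.6816

Prior odds = 0.263/(1−0.263) = 0.35685. In log-odds, ln(0.35685) = -1.0304.
Add log likelihood ratio: ln(6.0000) = 1.7918.
Posterior log-odds = 0.76133, so posterior odds = exp(0.76133) = 2.1411. Converting, P(H|E) = 2.1411/3.1411 = 0.6816.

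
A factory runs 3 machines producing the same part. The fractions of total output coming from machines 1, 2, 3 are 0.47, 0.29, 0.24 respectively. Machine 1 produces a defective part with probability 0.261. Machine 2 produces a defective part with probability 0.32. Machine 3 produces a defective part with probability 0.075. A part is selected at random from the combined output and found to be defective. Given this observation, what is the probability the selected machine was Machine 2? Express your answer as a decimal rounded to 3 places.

P(defective|M1) = 0.261; P(defective|M2) = 0.32; P(defective|M3) = 0.075.
Prior × likelihood for each source: 0.47·0.261=0.1227, 0.29·0.32=0.09280, 0.24·0.075=0.01800. Summing gives P(defective) = 0.23347.
P(Machine 2 | defective) = 0.09280 / 0.23347 = 0.397.

Posterior probability ≈ 0.397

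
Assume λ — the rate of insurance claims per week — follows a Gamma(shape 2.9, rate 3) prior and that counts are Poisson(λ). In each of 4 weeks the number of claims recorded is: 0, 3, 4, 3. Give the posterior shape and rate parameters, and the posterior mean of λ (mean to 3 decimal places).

Total count ∑xᵢ = 10 over n = 4 weeks.
Gamma is conjugate to the Poisson likelihood: posterior is Gamma(shape = 2.9+10 = 12.9, rate = 3+4 = 7).
E[λ | data] = 12.9/7 = 1.843.

Posterior: Gamma(shape=12.9, rate=7); mean ≈ 1.843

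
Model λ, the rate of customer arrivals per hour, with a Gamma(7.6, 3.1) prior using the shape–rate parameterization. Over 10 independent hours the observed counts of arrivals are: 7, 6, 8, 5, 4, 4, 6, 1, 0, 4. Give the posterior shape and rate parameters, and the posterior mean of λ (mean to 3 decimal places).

Posterior: Gamma(shape=52.6, rate=13.1); mean ≈ 4.015

Total count ∑xᵢ = 45 over n = 10 hours.
Gamma is conjugate to the Poisson likelihood: posterior is Gamma(shape = 7.6+45 = 52.6, rate = 3.1+10 = 13.1).
E[λ | data] = 52.6/13.1 = 4.015.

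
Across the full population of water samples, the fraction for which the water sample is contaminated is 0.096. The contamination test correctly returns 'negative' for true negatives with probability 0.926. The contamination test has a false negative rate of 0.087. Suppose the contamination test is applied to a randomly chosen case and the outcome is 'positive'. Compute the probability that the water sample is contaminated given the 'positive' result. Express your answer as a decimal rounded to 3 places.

Let H be the event that the water sample is contaminated. P(H) = 0.096, so P(¬H) = 0.904. With E the 'positive' result, P(E|H) = 0.913 and P(E|¬H) = 0.074.
P(E) = 0.913·0.096 + 0.074·0.904 = 0.087648 + 0.066896 = 0.15454.
By Bayes' theorem, P(H|E) = 0.087648 / 0.15454 = 0.567.

P(H | E) ≈ 0.567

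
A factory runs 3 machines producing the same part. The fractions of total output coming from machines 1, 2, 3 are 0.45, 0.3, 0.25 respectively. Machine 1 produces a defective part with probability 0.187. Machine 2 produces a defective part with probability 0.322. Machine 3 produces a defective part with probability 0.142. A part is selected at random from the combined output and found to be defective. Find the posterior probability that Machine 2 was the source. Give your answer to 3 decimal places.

P(defective|M1) = 0.187; P(defective|M2) = 0.322; P(defective|M3) = 0.142.
Prior × likelihood for each source: 0.45·0.187=0.08415, 0.3·0.322=0.09660, 0.25·0.142=0.03550. Summing gives P(defective) = 0.21625.
P(Machine 2 | defective) = 0.09660 / 0.21625 = 0.447.

Posterior probability ≈ 0.447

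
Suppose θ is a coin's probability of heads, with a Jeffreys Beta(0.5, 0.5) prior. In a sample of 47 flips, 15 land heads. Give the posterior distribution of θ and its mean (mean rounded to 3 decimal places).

Posterior: Beta(15.5, 32.5); mean ≈ 0.323

The binomial likelihood is conjugate to the Beta prior: with 15 successes and 32 failures, the posterior is Beta(0.5+15, 0.5+32) = Beta(15.5, 32.5).
E[θ | data] = 15.5/(15.5+32.5) = 0.323.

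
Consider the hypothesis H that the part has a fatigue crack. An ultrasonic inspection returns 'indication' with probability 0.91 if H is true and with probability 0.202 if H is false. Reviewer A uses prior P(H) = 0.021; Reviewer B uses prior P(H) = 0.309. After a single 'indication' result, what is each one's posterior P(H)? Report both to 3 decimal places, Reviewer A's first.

The likelihood ratio for an 'indication' result is 0.91/0.202 = 4.5050.
Reviewer A: prior odds 0.021/0.979 = 0.021450; posterior odds 0.096633; posterior probability 0.088.
Reviewer B: prior odds 0.309/0.691 = 0.44718; posterior odds 2.0145; posterior probability 0.668.

Reviewer A: 0.088; Reviewer B: 0.668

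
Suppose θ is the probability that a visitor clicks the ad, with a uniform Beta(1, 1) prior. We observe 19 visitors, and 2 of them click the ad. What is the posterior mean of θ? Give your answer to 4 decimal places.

Observing 2 successes and 17 failures updates Beta(1, 1) by adding the success and failure counts to the two shape parameters: α = 1+2 = 3, β = 1+17 = 18.
E[θ | data] = 3/(3+18) = 0.1429.

Posterior mean ≈ 0.1429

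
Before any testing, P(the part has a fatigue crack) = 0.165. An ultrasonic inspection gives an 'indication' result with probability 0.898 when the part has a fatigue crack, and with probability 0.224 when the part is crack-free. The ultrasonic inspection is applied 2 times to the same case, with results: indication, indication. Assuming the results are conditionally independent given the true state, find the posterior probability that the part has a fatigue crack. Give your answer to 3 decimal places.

Posterior P(H) ≈ 0.761

With H the event that the part has a fatigue crack, the joint likelihood of the observed sequence is P(data|H) = 0.898·0.898 = 0.80640 and P(data|¬H) = 0.224·0.224 = 0.050176.
Bayes: P(H|data) = 0.165·0.80640 / (0.165·0.80640 + 0.835·0.050176) = 0.13306/0.17495 = 0.7605.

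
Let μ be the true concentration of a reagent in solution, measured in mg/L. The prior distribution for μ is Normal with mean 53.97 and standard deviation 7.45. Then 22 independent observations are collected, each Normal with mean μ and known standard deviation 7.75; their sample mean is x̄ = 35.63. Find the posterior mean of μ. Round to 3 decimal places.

With known σ, the Normal prior is conjugate. Weight on the data is w = (n/σ²)/(n/σ² + 1/τ₀²) = 0.366285/(0.366285+0.0180172) = 0.95312.
Posterior mean = w·x̄ + (1−w)·μ₀ = 0.95312·35.63 + 0.046883·53.97 = 36.490.

Posterior mean ≈ 36.490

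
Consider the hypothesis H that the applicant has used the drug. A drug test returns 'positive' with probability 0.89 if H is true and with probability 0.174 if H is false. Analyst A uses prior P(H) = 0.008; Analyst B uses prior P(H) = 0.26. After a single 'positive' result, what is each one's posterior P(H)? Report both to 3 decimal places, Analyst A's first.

Analyst A: 0.040; Analyst B: 0.642

The likelihood ratio for a 'positive' result is 0.89/0.174 = 5.1149.
Analyst A: prior odds 0.008/0.992 = 0.0080645; posterior odds 0.041250; posterior probability 0.040.
Analyst B: prior odds 0.26/0.74 = 0.35135; posterior odds 1.7971; posterior probability 0.642.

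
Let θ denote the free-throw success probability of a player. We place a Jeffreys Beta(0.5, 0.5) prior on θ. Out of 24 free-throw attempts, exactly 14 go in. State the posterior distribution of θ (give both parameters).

Observing 14 successes and 10 failures updates Beta(0.5, 0.5) by adding the success and failure counts to the two shape parameters: α = 0.5+14 = 14.5, β = 0.5+10 = 10.5.

Posterior: Beta(14.5, 10.5)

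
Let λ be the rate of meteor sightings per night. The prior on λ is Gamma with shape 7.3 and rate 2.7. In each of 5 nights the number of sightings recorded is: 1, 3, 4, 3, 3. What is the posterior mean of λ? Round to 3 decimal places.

Posterior mean ≈ 2.766

The Poisson likelihood adds the total count to the shape and the number of exposure periods to the rate. Here ∑xᵢ = 14 and n = 5, so shape 7.3→21.3 and rate 2.7→7.7.
E[λ | data] = 21.3/7.7 = 2.766.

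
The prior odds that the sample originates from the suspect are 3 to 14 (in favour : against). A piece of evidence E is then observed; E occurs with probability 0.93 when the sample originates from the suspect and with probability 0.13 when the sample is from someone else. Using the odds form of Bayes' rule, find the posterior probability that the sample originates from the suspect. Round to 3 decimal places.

Prior odds = 3/14 = 0.21429. In log-odds, ln(0.21429) = -1.5404.
Add log likelihood ratio: ln(7.1538) = 1.9677.
Posterior log-odds = 0.42721, so posterior odds = exp(0.42721) = 1.5330. Converting, P(H|E) = 1.5330/2.5330 = 0.605.

Posterior probability ≈ 0.605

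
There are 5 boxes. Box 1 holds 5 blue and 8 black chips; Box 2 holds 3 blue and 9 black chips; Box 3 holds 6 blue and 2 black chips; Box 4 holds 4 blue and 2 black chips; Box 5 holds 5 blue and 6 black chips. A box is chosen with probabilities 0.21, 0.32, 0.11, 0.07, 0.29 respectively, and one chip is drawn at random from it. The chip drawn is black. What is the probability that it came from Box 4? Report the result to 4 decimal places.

P(black|Box 1) = 0.6154; P(black|Box 2) = 0.75; P(black|Box 3) = 0.25; P(black|Box 4) = 0.3333; P(black|Box 5) = 0.5455.
Prior × likelihood for each source: 0.21·0.6154=0.1292, 0.32·0.75=0.2400, 0.11·0.25=0.02750, 0.07·0.3333=0.02333, 0.29·0.5455=0.1582. Summing gives P(black) = 0.57825.
P(Box 4 | black) = 0.02333 / 0.57825 = 0.0404.

Posterior probability ≈ 0.0404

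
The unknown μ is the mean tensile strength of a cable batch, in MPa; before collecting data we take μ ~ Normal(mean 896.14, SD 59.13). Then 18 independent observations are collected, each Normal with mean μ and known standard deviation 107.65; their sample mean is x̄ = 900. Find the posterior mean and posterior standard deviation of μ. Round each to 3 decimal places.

Posterior mean ≈ 899.400; posterior SD ≈ 23.317

Prior precision 1/τ₀² = 1/59.13² = 0.00028601; data precision n/σ² = 18/107.65² = 0.00155326.
Posterior precision = 0.00028601 + 0.00155326 = 0.00183927, giving posterior SD = 1/√0.00183927 = 23.317.
Posterior mean = (0.00028601·896.14 + 0.00155326·900) / 0.00183927 = 899.400.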